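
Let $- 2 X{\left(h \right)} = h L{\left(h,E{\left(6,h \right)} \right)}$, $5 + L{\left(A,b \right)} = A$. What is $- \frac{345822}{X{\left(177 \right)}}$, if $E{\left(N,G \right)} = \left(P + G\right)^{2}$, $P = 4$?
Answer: $\frac{57637}{2537} \approx 22.719$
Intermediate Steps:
$E{\left(N,G \right)} = \left(4 + G\right)^{2}$
$L{\left(A,b \right)} = -5 + A$
$X{\left(h \right)} = - \frac{h \left(-5 + h\right)}{2}$
$- \frac{345822}{X{\left(177 \right)}} = - \frac{345822}{\frac{1}{2} \cdot 177 \left(5 - 177\right)} = - \frac{345822}{\frac{1}{2} \cdot 177 \left(-172\right)} = - \frac{345822}{-15222} = \left(-345822\right) \left(- \frac{1}{15222}\right) = \frac{57637}{2537}$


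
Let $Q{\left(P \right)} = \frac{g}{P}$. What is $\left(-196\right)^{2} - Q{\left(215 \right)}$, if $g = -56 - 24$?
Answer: $\frac{1651904}{43} \approx 38416.0$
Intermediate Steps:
$g = -80$ ($g = -56 - 24 = -80$)
$Q{\left(P \right)} = - \frac{80}{P}$
$\left(-196\right)^{2} - Q{\left(215 \right)} = \left(-196\right)^{2} - - \frac{80}{215} = 38416 - \left(-80\right) \frac{1}{215} = 38416 - - \frac{16}{43} = 38416 + \frac{16}{43} = \frac{1651904}{43}$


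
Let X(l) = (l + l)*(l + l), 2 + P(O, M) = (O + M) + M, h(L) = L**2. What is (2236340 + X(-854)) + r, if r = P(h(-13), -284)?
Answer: 5153203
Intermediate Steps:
P(O, M) = -2 + O + 2*M (P(O, M) = -2 + ((O + M) + M) = -2 + ((M + O) + M) = -2 + (O + 2*M) = -2 + O + 2*M)
r = -401 (r = -2 + (-13)**2 + 2*(-284) = -2 + 169 - 568 = -401)
X(l) = 4*l**2 (X(l) = (2*l)*(2*l) = 4*l**2)
(2236340 + X(-854)) + r = (2236340 + 4*(-854)**2) - 401 = (2236340 + 4*729316) - 401 = (2236340 + 2917264) - 401 = 5153604 - 401 = 5153203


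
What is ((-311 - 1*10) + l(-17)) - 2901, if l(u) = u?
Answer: -3239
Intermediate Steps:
((-311 - 1*10) + l(-17)) - 2901 = ((-311 - 1*10) - 17) - 2901 = ((-311 - 10) - 17) - 2901 = (-321 - 17) - 2901 = -338 - 2901 = -3239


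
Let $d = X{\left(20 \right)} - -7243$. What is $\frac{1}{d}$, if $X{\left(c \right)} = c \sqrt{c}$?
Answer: $\frac{7243}{52453049} - \frac{40 \sqrt{5}}{52453049} \approx 0.00013638$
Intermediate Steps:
$X{\left(c \right)} = c^{\frac{3}{2}}$
$d = 7243 + 40 \sqrt{5}$ ($d = 20^{\frac{3}{2}} - -7243 = 40 \sqrt{5} + 7243 = 7243 + 40 \sqrt{5} \approx 7332.4$)
$\frac{1}{d} = \frac{1}{7243 + 40 \sqrt{5}}$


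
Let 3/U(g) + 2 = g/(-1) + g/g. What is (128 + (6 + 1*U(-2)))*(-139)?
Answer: -19043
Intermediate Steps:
U(g) = 3/(-1 - g) (U(g) = 3/(-2 + (g/(-1) + g/g)) = 3/(-2 + (g*(-1) + 1)) = 3/(-2 + (-g + 1)) = 3/(-2 + (1 - g)) = 3/(-1 - g))
(128 + (6 + 1*U(-2)))*(-139) = (128 + (6 + 1*(-3/(1 - 2))))*(-139) = (128 + (6 + 1*(-3/(-1))))*(-139) = (128 + (6 + 1*(-3*(-1))))*(-139) = (128 + (6 + 1*3))*(-139) = (128 + (6 + 3))*(-139) = (128 + 9)*(-139) = 137*(-139) = -19043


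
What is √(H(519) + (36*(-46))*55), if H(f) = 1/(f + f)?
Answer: I*√98133598482/1038 ≈ 301.79*I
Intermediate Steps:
H(f) = 1/(2*f)
√(H(519) + (36*(-46))*55) = √((½)/519 + (36*(-46))*55) = √((½)*(1/519) - 1656*55) = √(1/1038 - 91080) = √(-94541039/1038) = I*√98133598482/1038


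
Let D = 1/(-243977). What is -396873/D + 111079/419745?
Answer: 40643020136531224/419745 ≈ 9.6828e+10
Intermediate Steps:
D = -1/243977 ≈ -4.0988e-6
-396873/D + 111079/419745 = -396873/(-1/243977) + 111079/419745 = -396873*(-243977) + 111079*(1/419745) = 96827883921 + 111079/419745 = 40643020136531224/419745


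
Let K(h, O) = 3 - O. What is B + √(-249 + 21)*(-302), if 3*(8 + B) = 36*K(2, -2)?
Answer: 52 - 604*I*√57 ≈ 52.0 - 4560.1*I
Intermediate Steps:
B = 52 (B = -8 + (36*(3 - 1*(-2)))/3 = -8 + (36*(3 + 2))/3 = -8 + (36*5)/3 = -8 + (⅓)*180 = -8 + 60 = 52)
B + √(-249 + 21)*(-302) = 52 + √(-249 + 21)*(-302) = 52 + √(-228)*(-302) = 52 + (2*I*√57)*(-302) = 52 - 604*I*√57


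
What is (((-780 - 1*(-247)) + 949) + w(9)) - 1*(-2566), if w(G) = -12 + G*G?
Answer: 3051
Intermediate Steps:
w(G) = -12 + G²
(((-780 - 1*(-247)) + 949) + w(9)) - 1*(-2566) = (((-780 - 1*(-247)) + 949) + (-12 + 9²)) - 1*(-2566) = (((-780 + 247) + 949) + (-12 + 81)) + 2566 = ((-533 + 949) + 69) + 2566 = (416 + 69) + 2566 = 485 + 2566 = 3051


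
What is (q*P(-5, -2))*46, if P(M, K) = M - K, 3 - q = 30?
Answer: 3726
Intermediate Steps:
q = -27 (q = 3 - 1*30 = 3 - 30 = -27)
(q*P(-5, -2))*46 = -27*(-5 - 1*(-2))*46 = -27*(-5 + 2)*46 = -27*(-3)*46 = 81*46 = 3726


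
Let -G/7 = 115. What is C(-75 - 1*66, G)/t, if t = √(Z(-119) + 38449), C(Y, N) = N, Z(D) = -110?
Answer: -115*√38339/5477 ≈ -4.1113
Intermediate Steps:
G = -805 (G = -7*115 = -805)
t = √38339 (t = √(-110 + 38449) = √38339 ≈ 195.80)
C(-75 - 1*66, G)/t = -805*√38339/38339 = -115*√38339/5477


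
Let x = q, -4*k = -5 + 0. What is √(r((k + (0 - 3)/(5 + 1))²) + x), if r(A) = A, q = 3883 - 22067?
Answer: I*√290935/4 ≈ 134.85*I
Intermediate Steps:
k = 5/4 (k = -(-5 + 0)/4 = -¼*(-5) = 5/4 ≈ 1.2500)
q = -18184
x = -18184
√(r((k + (0 - 3)/(5 + 1))²) + x) = √((5/4 + (0 - 3)/(5 + 1))² - 18184) = √((5/4 - 3/6)² - 18184) = √((5/4 - 3*⅙)² - 18184) = √((5/4 - ½)² - 18184) = √((¾)² - 18184) = √(9/16 - 18184) = √(-290935/16) = I*√290935/4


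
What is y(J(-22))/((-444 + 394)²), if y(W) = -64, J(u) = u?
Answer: -16/625 ≈ -0.025600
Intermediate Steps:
y(J(-22))/((-444 + 394)²) = -64/(-444 + 394)² = -64/((-50)²) = -64/2500 = -64*1/2500 = -16/625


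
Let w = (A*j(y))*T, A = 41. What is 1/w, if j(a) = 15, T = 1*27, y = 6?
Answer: 1/16605 ≈ 6.0223e-5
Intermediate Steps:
T = 27
w = 16605 (w = (41*15)*27 = 615*27 = 16605)
1/w = 1/16605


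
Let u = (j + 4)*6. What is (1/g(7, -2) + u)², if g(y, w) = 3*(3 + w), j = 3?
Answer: 16129/9 ≈ 1792.1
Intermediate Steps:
g(y, w) = 9 + 3*w
u = 42 (u = (3 + 4)*6 = 7*6 = 42)
(1/g(7, -2) + u)² = (1/(9 + 3*(-2)) + 42)² = (1/(9 - 6) + 42)² = (1/3 + 42)² = (⅓ + 42)² = (127/3)² = 16129/9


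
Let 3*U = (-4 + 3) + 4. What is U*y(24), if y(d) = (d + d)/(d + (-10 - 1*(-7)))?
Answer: 16/7 ≈ 2.2857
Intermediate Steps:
y(d) = 2*d/(-3 + d) (y(d) = (2*d)/(d + (-10 + 7)) = (2*d)/(d - 3) = (2*d)/(-3 + d) = 2*d/(-3 + d))
U = 1 (U = ((-4 + 3) + 4)/3 = (-1 + 4)/3 = (⅓)*3 = 1)
U*y(24) = 1*(2*24/(-3 + 24)) = 1*(2*24/21) = 1*(2*24*(1/21)) = 1*(16/7) = 16/7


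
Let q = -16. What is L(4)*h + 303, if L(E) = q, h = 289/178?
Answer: 24655/89 ≈ 277.02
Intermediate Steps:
h = 289/178 (h = 289*(1/178) = 289/178 ≈ 1.6236)
L(E) = -16
L(4)*h + 303 = -16*289/178 + 303 = -2312/89 + 303 = 24655/89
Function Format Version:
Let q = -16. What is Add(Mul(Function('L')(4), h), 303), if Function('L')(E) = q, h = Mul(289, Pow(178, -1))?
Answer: Rational(24655, 89) ≈ 277.02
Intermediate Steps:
h = Rational(289, 178) (h = Mul(289, Rational(1, 178)) = Rational(289, 178) ≈ 1.6236)
Function('L')(E) = -16
Add(Mul(Function('L')(4), h), 303) = Add(Mul(-16, Rational(289, 178)), 303) = Add(Rational(-2312, 89), 303) = Rational(24655, 89)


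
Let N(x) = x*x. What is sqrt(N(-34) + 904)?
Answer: 2*sqrt(515) ≈ 45.387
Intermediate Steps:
N(x) = x**2
sqrt(N(-34) + 904) = sqrt((-34)**2 + 904) = sqrt(1156 + 904) = sqrt(2060) = 2*sqrt(515)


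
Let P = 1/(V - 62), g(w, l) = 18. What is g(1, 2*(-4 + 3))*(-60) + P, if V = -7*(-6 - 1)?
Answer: -14041/13 ≈ -1080.1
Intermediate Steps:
V = 49 (V = -7*(-7) = 49)
P = -1/13 (P = 1/(49 - 62) = 1/(-13) = -1/13 ≈ -0.076923)
g(1, 2*(-4 + 3))*(-60) + P = 18*(-60) - 1/13 = -1080 - 1/13 = -14041/13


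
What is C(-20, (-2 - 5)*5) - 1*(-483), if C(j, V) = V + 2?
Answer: 450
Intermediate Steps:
C(j, V) = 2 + V
C(-20, (-2 - 5)*5) - 1*(-483) = (2 + (-2 - 5)*5) - 1*(-483) = (2 - 7*5) + 483 = (2 - 35) + 483 = -33 + 483 = 450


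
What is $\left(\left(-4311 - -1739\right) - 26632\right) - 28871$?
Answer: $-58075$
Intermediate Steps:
$\left(\left(-4311 - -1739\right) - 26632\right) - 28871 = \left(\left(-4311 + 1739\right) - 26632\right) - 28871 = \left(-2572 - 26632\right) - 28871 = -29204 - 28871 = -58075$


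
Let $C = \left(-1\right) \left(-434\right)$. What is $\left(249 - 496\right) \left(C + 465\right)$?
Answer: $-222053$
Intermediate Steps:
$C = 434$
$\left(249 - 496\right) \left(C + 465\right) = \left(249 - 496\right) \left(434 + 465\right) = \left(-247\right) 899 = -222053$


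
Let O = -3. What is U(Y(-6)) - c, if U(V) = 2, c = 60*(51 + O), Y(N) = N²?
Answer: -2878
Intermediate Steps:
c = 2880 (c = 60*(51 - 3) = 60*48 = 2880)
U(Y(-6)) - c = 2 - 1*2880 = 2 - 2880 = -2878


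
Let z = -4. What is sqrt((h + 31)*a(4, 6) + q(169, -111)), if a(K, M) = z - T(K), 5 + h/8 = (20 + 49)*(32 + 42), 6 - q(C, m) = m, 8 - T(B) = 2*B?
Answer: I*sqrt(163239) ≈ 404.03*I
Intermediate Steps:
T(B) = 8 - 2*B
q(C, m) = 6 - m
h = 40808 (h = -40 + 8*((20 + 49)*(32 + 42)) = -40 + 8*(69*74) = -40 + 8*5106 = -40 + 40848 = 40808)
a(K, M) = -12 + 2*K (a(K, M) = -4 - (8 - 2*K) = -4 + (-8 + 2*K) = -12 + 2*K)
sqrt((h + 31)*a(4, 6) + q(169, -111)) = sqrt((40808 + 31)*(-12 + 2*4) + (6 - 1*(-111))) = sqrt(40839*(-12 + 8) + (6 + 111)) = sqrt(40839*(-4) + 117) = sqrt(-163356 + 117) = sqrt(-163239) = I*sqrt(163239)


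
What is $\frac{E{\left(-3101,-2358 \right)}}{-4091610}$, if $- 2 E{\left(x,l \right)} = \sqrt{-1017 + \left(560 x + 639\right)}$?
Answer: $\frac{i \sqrt{1736938}}{8183220} \approx 0.00016105 i$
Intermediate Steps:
$E{\left(x,l \right)} = - \frac{\sqrt{-378 + 560 x}}{2}$ ($E{\left(x,l \right)} = - \frac{\sqrt{-1017 + \left(560 x + 639\right)}}{2} = - \frac{\sqrt{-1017 + \left(639 + 560 x\right)}}{2} = - \frac{\sqrt{-378 + 560 x}}{2}$)
$\frac{E{\left(-3101,-2358 \right)}}{-4091610} = \frac{\left(- \frac{1}{2}\right) \sqrt{-378 + 560 \left(-3101\right)}}{-4091610} = - \frac{\sqrt{-378 - 1736560}}{2} \left(- \frac{1}{4091610}\right) = - \frac{\sqrt{-1736938}}{2} \left(- \frac{1}{4091610}\right) = - \frac{i \sqrt{1736938}}{2} \left(- \frac{1}{4091610}\right) = \frac{i \sqrt{1736938}}{8183220}$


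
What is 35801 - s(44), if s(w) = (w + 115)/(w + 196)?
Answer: 2864027/80 ≈ 35800.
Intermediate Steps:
s(w) = (115 + w)/(196 + w)
35801 - s(44) = 35801 - (115 + 44)/(196 + 44) = 35801 - 159/240 = 35801 - 1*53/80 = 35801 - 53/80 = 2864027/80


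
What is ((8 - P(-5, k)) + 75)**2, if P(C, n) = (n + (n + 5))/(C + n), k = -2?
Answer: 338724/49 ≈ 6912.7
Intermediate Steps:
P(C, n) = (5 + 2*n)/(C + n) (P(C, n) = (n + (5 + n))/(C + n) = (5 + 2*n)/(C + n))
((8 - P(-5, k)) + 75)**2 = ((8 - (5 + 2*(-2))/(-5 - 2)) + 75)**2 = ((8 - (5 - 4)/(-7)) + 75)**2 = ((8 - (-1)/7) + 75)**2 = ((8 - 1*(-1/7)) + 75)**2 = ((8 + 1/7) + 75)**2 = (57/7 + 75)**2 = (582/7)**2 = 338724/49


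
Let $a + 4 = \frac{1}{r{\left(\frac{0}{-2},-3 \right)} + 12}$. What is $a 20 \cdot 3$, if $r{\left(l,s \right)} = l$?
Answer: $-235$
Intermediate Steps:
$a = - \frac{47}{12}$ ($a = -4 + \frac{1}{\frac{0}{-2} + 12} = -4 + \frac{1}{0 \left(- \frac{1}{2}\right) + 12} = -4 + \frac{1}{0 + 12} = -4 + \frac{1}{12} = - \frac{47}{12} \approx -3.9167$)
$a 20 \cdot 3 = \left(- \frac{47}{12}\right) 20 \cdot 3 = \left(- \frac{235}{3}\right) 3 = -235$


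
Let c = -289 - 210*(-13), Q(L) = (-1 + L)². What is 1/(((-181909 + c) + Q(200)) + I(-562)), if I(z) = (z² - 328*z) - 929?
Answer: 1/359384 ≈ 2.7825e-6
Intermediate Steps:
I(z) = -929 + z² - 328*z
c = 2441 (c = -289 + 2730 = 2441)
1/(((-181909 + c) + Q(200)) + I(-562)) = 1/(((-181909 + 2441) + (-1 + 200)²) + (-929 + (-562)² - 328*(-562))) = 1/((-179468 + 199²) + (-929 + 315844 + 184336)) = 1/((-179468 + 39601) + 499251) = 1/(-139867 + 499251) = 1/359384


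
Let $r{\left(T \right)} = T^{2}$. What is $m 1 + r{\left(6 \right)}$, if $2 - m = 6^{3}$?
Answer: $-178$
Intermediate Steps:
$m = -214$ ($m = 2 - 6^{3} = 2 - 216 = -214$)
$m 1 + r{\left(6 \right)} = \left(-214\right) 1 + 6^{2} = -214 + 36 = -178$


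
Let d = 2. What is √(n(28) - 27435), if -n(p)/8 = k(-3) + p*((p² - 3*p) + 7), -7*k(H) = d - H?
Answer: 3*I*√1011563/7 ≈ 431.04*I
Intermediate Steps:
k(H) = -2/7 + H/7 (k(H) = -(2 - H)/7 = -2/7 + H/7)
n(p) = 40/7 - 8*p*(7 + p² - 3*p) (n(p) = -8*((-2/7 + (⅐)*(-3)) + p*((p² - 3*p) + 7)) = -8*((-2/7 - 3/7) + p*(7 + p² - 3*p)) = -8*(-5/7 + p*(7 + p² - 3*p)) = 40/7 - 8*p*(7 + p² - 3*p))
√(n(28) - 27435) = √((40/7 - 56*28 - 8*28³ + 24*28²) - 27435) = √((40/7 - 1568 - 8*21952 + 24*784) - 27435) = √((40/7 - 1568 - 175616 + 18816) - 27435) = √(-1108536/7 - 27435) = √(-1300581/7) = 3*I*√1011563/7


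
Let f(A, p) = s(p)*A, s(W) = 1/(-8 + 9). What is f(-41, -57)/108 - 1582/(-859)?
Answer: 135637/92772 ≈ 1.4620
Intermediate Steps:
s(W) = 1 (s(W) = 1/1 = 1)
f(A, p) = A (f(A, p) = 1*A = A)
f(-41, -57)/108 - 1582/(-859) = -41/108 - 1582/(-859) = -41*1/108 - 1582*(-1/859) = -41/108 + 1582/859 = 135637/92772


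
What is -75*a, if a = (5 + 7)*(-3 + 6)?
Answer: -2700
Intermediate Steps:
a = 36 (a = 12*3 = 36)
-75*a = -75*36 = -2700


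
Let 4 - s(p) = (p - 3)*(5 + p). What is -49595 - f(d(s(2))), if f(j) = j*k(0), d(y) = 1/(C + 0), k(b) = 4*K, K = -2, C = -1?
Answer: -49603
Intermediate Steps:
k(b) = -8 (k(b) = 4*(-2) = -8)
s(p) = 4 - (-3 + p)*(5 + p) (s(p) = 4 - (p - 3)*(5 + p) = 4 - (-3 + p)*(5 + p))
d(y) = -1 (d(y) = 1/(-1 + 0) = 1/(-1) = -1)
f(j) = -8*j (f(j) = j*(-8) = -8*j)
-49595 - f(d(s(2))) = -49595 - (-8)*(-1) = -49595 - 1*8 = -49595 - 8 = -49603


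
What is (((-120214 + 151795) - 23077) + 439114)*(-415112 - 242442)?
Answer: -294333006372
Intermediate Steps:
(((-120214 + 151795) - 23077) + 439114)*(-415112 - 242442) = ((31581 - 23077) + 439114)*(-657554) = (8504 + 439114)*(-657554) = 447618*(-657554) = -294333006372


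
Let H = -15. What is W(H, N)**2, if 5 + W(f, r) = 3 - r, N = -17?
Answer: 225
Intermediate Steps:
W(f, r) = -2 - r (W(f, r) = -5 + (3 - r) = -2 - r)
W(H, N)**2 = (-2 - 1*(-17))**2 = (-2 + 17)**2 = 15**2 = 225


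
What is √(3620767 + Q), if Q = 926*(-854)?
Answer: √2829963 ≈ 1682.3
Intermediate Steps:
Q = -790804
√(3620767 + Q) = √(3620767 - 790804) = √2829963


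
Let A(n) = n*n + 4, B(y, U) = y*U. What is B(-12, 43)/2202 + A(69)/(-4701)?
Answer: -2153041/1725267 ≈ -1.2479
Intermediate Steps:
B(y, U) = U*y
A(n) = 4 + n² (A(n) = n² + 4 = 4 + n²)
B(-12, 43)/2202 + A(69)/(-4701) = (43*(-12))/2202 + (4 + 69²)/(-4701) = -516*1/2202 + (4 + 4761)*(-1/4701) = -86/367 + 4765*(-1/4701) = -86/367 - 4765/4701 = -2153041/1725267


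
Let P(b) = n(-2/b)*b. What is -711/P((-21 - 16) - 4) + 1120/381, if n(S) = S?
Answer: 273131/762 ≈ 358.44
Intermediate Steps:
P(b) = -2 (P(b) = (-2/b)*b = -2)
-711/P((-21 - 16) - 4) + 1120/381 = -711/(-2) + 1120/381 = -711*(-½) + 1120*(1/381) = 711/2 + 1120/381 = 273131/762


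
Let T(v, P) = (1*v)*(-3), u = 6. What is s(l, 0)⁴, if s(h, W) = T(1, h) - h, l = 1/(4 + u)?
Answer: 923521/10000 ≈ 92.352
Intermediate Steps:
l = ⅒ (l = 1/(4 + 6) = 1/10 = ⅒ ≈ 0.10000)
T(v, P) = -3*v (T(v, P) = v*(-3) = -3*v)
s(h, W) = -3 - h (s(h, W) = -3*1 - h = -3 - h)
s(l, 0)⁴ = (-3 - 1*⅒)⁴ = (-3 - ⅒)⁴ = (-31/10)⁴ = 923521/10000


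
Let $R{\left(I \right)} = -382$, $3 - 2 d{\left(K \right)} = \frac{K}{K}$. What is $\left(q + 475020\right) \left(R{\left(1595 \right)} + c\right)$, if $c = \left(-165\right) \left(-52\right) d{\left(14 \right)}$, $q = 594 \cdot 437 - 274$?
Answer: $6019988152$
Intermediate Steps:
$d{\left(K \right)} = 1$ ($d{\left(K \right)} = \frac{3}{2} - \frac{K \frac{1}{K}}{2} = \frac{3}{2} - \frac{1}{2} = 1$)
$q = 259304$ ($q = 259578 - 274 = 259304$)
$c = 8580$ ($c = \left(-165\right) \left(-52\right) 1 = 8580 \cdot 1 = 8580$)
$\left(q + 475020\right) \left(R{\left(1595 \right)} + c\right) = \left(259304 + 475020\right) \left(-382 + 8580\right) = 734324 \cdot 8198 = 6019988152$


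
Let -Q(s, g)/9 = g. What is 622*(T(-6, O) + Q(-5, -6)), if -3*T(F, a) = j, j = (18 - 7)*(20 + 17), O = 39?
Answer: -152390/3 ≈ -50797.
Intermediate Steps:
Q(s, g) = -9*g
j = 407 (j = 11*37 = 407)
T(F, a) = -407/3 (T(F, a) = -⅓*407 = -407/3)
622*(T(-6, O) + Q(-5, -6)) = 622*(-407/3 - 9*(-6)) = 622*(-407/3 + 54) = 622*(-245/3) = -152390/3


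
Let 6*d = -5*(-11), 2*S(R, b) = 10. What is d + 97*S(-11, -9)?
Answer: 2965/6 ≈ 494.17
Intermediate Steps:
S(R, b) = 5 (S(R, b) = (½)*10 = 5)
d = 55/6 (d = (-5*(-11))/6 = (⅙)*55 = 55/6 ≈ 9.1667)
d + 97*S(-11, -9) = 55/6 + 97*5 = 55/6 + 485 = 2965/6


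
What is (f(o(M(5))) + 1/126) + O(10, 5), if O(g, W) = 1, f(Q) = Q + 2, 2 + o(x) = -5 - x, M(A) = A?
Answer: -1133/126 ≈ -8.9921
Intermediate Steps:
o(x) = -7 - x (o(x) = -2 + (-5 - x) = -7 - x)
f(Q) = 2 + Q
(f(o(M(5))) + 1/126) + O(10, 5) = ((2 + (-7 - 1*5)) + 1/126) + 1 = ((2 + (-7 - 5)) + 1/126) + 1 = ((2 - 12) + 1/126) + 1 = (-10 + 1/126) + 1 = -1259/126 + 1 = -1133/126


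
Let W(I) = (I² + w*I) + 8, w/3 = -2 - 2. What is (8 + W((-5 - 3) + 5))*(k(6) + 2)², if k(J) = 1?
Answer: 549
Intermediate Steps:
w = -12 (w = 3*(-2 - 2) = 3*(-4) = -12)
W(I) = 8 + I² - 12*I (W(I) = (I² - 12*I) + 8 = 8 + I² - 12*I)
(8 + W((-5 - 3) + 5))*(k(6) + 2)² = (8 + (8 + ((-5 - 3) + 5)² - 12*((-5 - 3) + 5)))*(1 + 2)² = (8 + (8 + (-8 + 5)² - 12*(-8 + 5)))*3² = (8 + (8 + (-3)² - 12*(-3)))*9 = (8 + (8 + 9 + 36))*9 = (8 + 53)*9 = 61*9 = 549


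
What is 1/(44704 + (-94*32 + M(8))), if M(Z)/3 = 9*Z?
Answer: 1/41912 ≈ 2.3860e-5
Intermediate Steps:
M(Z) = 27*Z (M(Z) = 3*(9*Z) = 27*Z)
1/(44704 + (-94*32 + M(8))) = 1/(44704 + (-94*32 + 27*8)) = 1/(44704 + (-3008 + 216)) = 1/(44704 - 2792) = 1/41912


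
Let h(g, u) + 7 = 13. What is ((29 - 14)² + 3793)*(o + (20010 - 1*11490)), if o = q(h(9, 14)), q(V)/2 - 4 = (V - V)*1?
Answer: 34265504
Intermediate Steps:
h(g, u) = 6 (h(g, u) = -7 + 13 = 6)
q(V) = 8 (q(V) = 8 + 2*((V - V)*1) = 8 + 2*(0*1) = 8 + 2*0 = 8 + 0 = 8)
o = 8
((29 - 14)² + 3793)*(o + (20010 - 1*11490)) = ((29 - 14)² + 3793)*(8 + (20010 - 1*11490)) = (15² + 3793)*(8 + (20010 - 11490)) = (225 + 3793)*(8 + 8520) = 4018*8528 = 34265504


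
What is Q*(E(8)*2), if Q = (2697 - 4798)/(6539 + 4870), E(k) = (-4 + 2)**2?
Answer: -16808/11409 ≈ -1.4732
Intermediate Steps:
E(k) = 4 (E(k) = (-2)**2 = 4)
Q = -2101/11409 ≈ -0.18415
Q*(E(8)*2) = -8404*2/11409 = -2101/11409*8 = -16808/11409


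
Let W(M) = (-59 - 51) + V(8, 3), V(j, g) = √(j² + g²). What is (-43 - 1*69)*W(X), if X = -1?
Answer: 12320 - 112*√73 ≈ 11363.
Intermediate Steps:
V(j, g) = √(g² + j²)
W(M) = -110 + √73 (W(M) = (-59 - 51) + √(3² + 8²) = -110 + √(9 + 64) = -110 + √73)
(-43 - 1*69)*W(X) = (-43 - 1*69)*(-110 + √73) = (-43 - 69)*(-110 + √73) = -112*(-110 + √73) = 12320 - 112*√73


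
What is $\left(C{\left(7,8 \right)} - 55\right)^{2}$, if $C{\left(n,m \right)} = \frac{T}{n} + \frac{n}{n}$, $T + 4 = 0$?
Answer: $\frac{145924}{49} \approx 2978.0$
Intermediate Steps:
$T = -4$ ($T = -4 + 0 = -4$)
$C{\left(n,m \right)} = 1 - \frac{4}{n}$ ($C{\left(n,m \right)} = - \frac{4}{n} + \frac{n}{n} = - \frac{4}{n} + 1 = 1 - \frac{4}{n}$)
$\left(C{\left(7,8 \right)} - 55\right)^{2} = \left(\frac{-4 + 7}{7} - 55\right)^{2} = \left(\frac{1}{7} \cdot 3 - 55\right)^{2} = \left(\frac{3}{7} - 55\right)^{2} = \left(- \frac{382}{7}\right)^{2} = \frac{145924}{49}$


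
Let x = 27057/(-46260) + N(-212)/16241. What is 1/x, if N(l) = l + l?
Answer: -250436220/153015659 ≈ -1.6367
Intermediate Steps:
N(l) = 2*l
x = -153015659/250436220 (x = 27057/(-46260) + (2*(-212))/16241 = 27057*(-1/46260) - 424*1/16241 = -9019/15420 - 424/16241 = -153015659/250436220 ≈ -0.61100)
1/x = 1/(-153015659/250436220) = -250436220/153015659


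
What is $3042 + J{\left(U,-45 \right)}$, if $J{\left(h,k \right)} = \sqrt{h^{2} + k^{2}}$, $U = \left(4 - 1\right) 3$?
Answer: $3042 + 9 \sqrt{26} \approx 3087.9$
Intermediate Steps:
$U = 9$ ($U = \left(4 - 1\right) 3 = 3 \cdot 3 = 9$)
$3042 + J{\left(U,-45 \right)} = 3042 + \sqrt{9^{2} + \left(-45\right)^{2}} = 3042 + \sqrt{81 + 2025} = 3042 + \sqrt{2106} = 3042 + 9 \sqrt{26}$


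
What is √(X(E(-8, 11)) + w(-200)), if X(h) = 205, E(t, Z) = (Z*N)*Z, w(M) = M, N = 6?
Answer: √5 ≈ 2.2361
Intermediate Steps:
E(t, Z) = 6*Z² (E(t, Z) = (Z*6)*Z = (6*Z)*Z = 6*Z²)
√(X(E(-8, 11)) + w(-200)) = √(205 - 200) = √5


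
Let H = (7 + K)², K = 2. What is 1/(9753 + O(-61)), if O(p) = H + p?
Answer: 1/9773 ≈ 0.00010232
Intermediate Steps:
H = 81 (H = (7 + 2)² = 9² = 81)
O(p) = 81 + p
1/(9753 + O(-61)) = 1/(9753 + (81 - 61)) = 1/(9753 + 20) = 1/9773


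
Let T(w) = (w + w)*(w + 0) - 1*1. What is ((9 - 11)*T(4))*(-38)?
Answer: 2356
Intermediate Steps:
T(w) = -1 + 2*w² (T(w) = (2*w)*w - 1 = 2*w² - 1 = -1 + 2*w²)
((9 - 11)*T(4))*(-38) = ((9 - 11)*(-1 + 2*4²))*(-38) = -2*(-1 + 2*16)*(-38) = -2*(-1 + 32)*(-38) = -2*31*(-38) = -62*(-38) = 2356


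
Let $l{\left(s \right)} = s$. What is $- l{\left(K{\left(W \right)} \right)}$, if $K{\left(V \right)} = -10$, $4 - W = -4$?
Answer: $10$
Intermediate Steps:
$W = 8$ ($W = 4 - -4 = 4 + 4 = 8$)
$- l{\left(K{\left(W \right)} \right)} = \left(-1\right) \left(-10\right) = 10$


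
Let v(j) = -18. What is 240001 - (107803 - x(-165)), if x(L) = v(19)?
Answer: 132180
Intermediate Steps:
x(L) = -18
240001 - (107803 - x(-165)) = 240001 - (107803 - 1*(-18)) = 240001 - (107803 + 18) = 240001 - 1*107821 = 240001 - 107821 = 132180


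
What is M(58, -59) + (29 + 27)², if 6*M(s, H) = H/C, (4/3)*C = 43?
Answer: 1213514/387 ≈ 3135.7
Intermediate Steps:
C = 129/4 (C = (¾)*43 = 129/4 ≈ 32.250)
M(s, H) = 2*H/387 (M(s, H) = (H/(129/4))/6 = (H*(4/129))/6 = (4*H/129)/6 = 2*H/387)
M(58, -59) + (29 + 27)² = (2/387)*(-59) + (29 + 27)² = -118/387 + 56² = -118/387 + 3136 = 1213514/387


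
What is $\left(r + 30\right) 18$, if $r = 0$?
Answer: $540$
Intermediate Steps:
$\left(r + 30\right) 18 = \left(0 + 30\right) 18 = 30 \cdot 18 = 540$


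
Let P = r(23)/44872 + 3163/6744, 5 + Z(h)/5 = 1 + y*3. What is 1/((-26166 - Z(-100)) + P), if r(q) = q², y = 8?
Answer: -18913548/496774158161 ≈ -3.8073e-5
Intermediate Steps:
Z(h) = 100 (Z(h) = -25 + 5*(1 + 8*3) = -25 + 5*(1 + 24) = -25 + 5*25 = -25 + 125 = 100)
P = 9093607/18913548 (P = 23²/44872 + 3163/6744 = 529*(1/44872) + 3163*(1/6744) = 529/44872 + 3163/6744 = 9093607/18913548 ≈ 0.48080)
1/((-26166 - Z(-100)) + P) = 1/((-26166 - 1*100) + 9093607/18913548) = 1/((-26166 - 100) + 9093607/18913548) = 1/(-26266 + 9093607/18913548) = 1/(-496774158161/18913548) = -18913548/496774158161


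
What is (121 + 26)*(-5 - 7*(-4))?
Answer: 3381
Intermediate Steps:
(121 + 26)*(-5 - 7*(-4)) = 147*(-5 + 28) = 147*23 = 3381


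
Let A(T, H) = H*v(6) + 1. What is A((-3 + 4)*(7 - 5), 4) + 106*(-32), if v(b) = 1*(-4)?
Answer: -3407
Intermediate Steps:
v(b) = -4
A(T, H) = 1 - 4*H (A(T, H) = H*(-4) + 1 = -4*H + 1 = 1 - 4*H)
A((-3 + 4)*(7 - 5), 4) + 106*(-32) = (1 - 4*4) + 106*(-32) = (1 - 16) - 3392 = -15 - 3392 = -3407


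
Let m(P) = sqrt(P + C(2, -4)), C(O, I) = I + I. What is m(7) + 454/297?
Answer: 454/297 + I ≈ 1.5286 + 1.0*I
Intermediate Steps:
C(O, I) = 2*I
m(P) = sqrt(-8 + P) (m(P) = sqrt(P + 2*(-4)) = sqrt(P - 8) = sqrt(-8 + P))
m(7) + 454/297 = sqrt(-8 + 7) + 454/297 = sqrt(-1) + 454*(1/297) = I + 454/297 = 454/297 + I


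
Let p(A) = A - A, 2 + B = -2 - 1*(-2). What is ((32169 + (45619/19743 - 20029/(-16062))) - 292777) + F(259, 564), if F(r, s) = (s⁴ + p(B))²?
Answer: 1082241900501258837488916900031/105704022 ≈ 1.0238e+22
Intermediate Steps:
B = -2 (B = -2 + (-2 - 1*(-2)) = -2 + (-2 + 2) = -2 + 0 = -2)
p(A) = 0
F(r, s) = s⁸ (F(r, s) = (s⁴ + 0)² = (s⁴)² = s⁸)
((32169 + (45619/19743 - 20029/(-16062))) - 292777) + F(259, 564) = ((32169 + (45619/19743 - 20029/(-16062))) - 292777) + 564⁸ = ((32169 + (45619*(1/19743) - 20029*(-1/16062))) - 292777) + 10238417422766173126656 = ((32169 + (45619/19743 + 20029/16062)) - 292777) + 10238417422766173126656 = ((32169 + 376054975/105704022) - 292777) + 10238417422766173126656 = (3400768738693/105704022 - 292777) + 10238417422766173126656 = -27546937710401/105704022 + 10238417422766173126656 = 1082241900501258837488916900031/105704022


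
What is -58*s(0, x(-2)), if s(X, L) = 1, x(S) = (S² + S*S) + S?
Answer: -58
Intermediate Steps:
x(S) = S + 2*S² (x(S) = (S² + S²) + S = 2*S² + S = S + 2*S²)
-58*s(0, x(-2)) = -58*1 = -58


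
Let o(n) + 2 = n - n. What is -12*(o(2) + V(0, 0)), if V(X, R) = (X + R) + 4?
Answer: -24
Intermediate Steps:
o(n) = -2 (o(n) = -2 + (n - n) = -2 + 0 = -2)
V(X, R) = 4 + R + X (V(X, R) = (R + X) + 4 = 4 + R + X)
-12*(o(2) + V(0, 0)) = -12*(-2 + (4 + 0 + 0)) = -12*(-2 + 4) = -12*2 = -24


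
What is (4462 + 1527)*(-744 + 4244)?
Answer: 20961500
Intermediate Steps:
(4462 + 1527)*(-744 + 4244) = 5989*3500 = 20961500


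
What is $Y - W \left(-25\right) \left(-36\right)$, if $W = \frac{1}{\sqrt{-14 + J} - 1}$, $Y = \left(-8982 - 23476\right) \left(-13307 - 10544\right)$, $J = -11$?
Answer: $\frac{10064025304}{13} + \frac{2250 i}{13} \approx 7.7416 \cdot 10^{8} + 173.08 i$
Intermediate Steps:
$Y = 774155758$ ($Y = \left(-32458\right) \left(-23851\right) = 774155758$)
$W = \frac{-1 - 5 i}{26}$ ($W = \frac{1}{\sqrt{-14 - 11} - 1} = \frac{1}{\sqrt{-25} + \left(-8 + 7\right)} = \frac{1}{5 i - 1} = \frac{1}{-1 + 5 i} = \frac{-1 - 5 i}{26} \approx -0.038462 - 0.19231 i$)
$Y - W \left(-25\right) \left(-36\right) = 774155758 - \left(- \frac{1}{26} - \frac{5 i}{26}\right) \left(-25\right) \left(-36\right) = 774155758 - \left(\frac{25}{26} + \frac{125 i}{26}\right) \left(-36\right) = 774155758 - \left(- \frac{450}{13} - \frac{2250 i}{13}\right) = 774155758 + \left(\frac{450}{13} + \frac{2250 i}{13}\right) = \frac{10064025304}{13} + \frac{2250 i}{13}$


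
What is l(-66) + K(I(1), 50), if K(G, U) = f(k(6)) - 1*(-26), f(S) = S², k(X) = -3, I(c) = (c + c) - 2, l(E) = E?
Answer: -31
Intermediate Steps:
I(c) = -2 + 2*c (I(c) = 2*c - 2 = -2 + 2*c)
K(G, U) = 35 (K(G, U) = (-3)² - 1*(-26) = 9 + 26 = 35)
l(-66) + K(I(1), 50) = -66 + 35 = -31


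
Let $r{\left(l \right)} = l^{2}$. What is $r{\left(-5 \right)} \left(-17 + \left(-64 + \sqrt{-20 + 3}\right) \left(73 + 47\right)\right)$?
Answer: $-192425 + 3000 i \sqrt{17} \approx -1.9243 \cdot 10^{5} + 12369.0 i$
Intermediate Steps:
$r{\left(-5 \right)} \left(-17 + \left(-64 + \sqrt{-20 + 3}\right) \left(73 + 47\right)\right) = \left(-5\right)^{2} \left(-17 + \left(-64 + \sqrt{-20 + 3}\right) \left(73 + 47\right)\right) = 25 \left(-17 + \left(-64 + \sqrt{-17}\right) 120\right) = 25 \left(-17 + \left(-64 + i \sqrt{17}\right) 120\right) = 25 \left(-17 - \left(7680 - 120 i \sqrt{17}\right)\right) = 25 \left(-7697 + 120 i \sqrt{17}\right) = -192425 + 3000 i \sqrt{17}$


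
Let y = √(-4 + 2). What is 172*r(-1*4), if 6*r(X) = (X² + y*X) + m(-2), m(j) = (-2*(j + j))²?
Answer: 6880/3 - 344*I*√2/3 ≈ 2293.3 - 162.16*I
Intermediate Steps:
y = I*√2 (y = √(-2) = I*√2 ≈ 1.4142*I)
m(j) = 16*j² (m(j) = (-4*j)² = 16*j²)
r(X) = 32/3 + X²/6 + I*X*√2/6 (r(X) = ((X² + (I*√2)*X) + 16*(-2)²)/6 = ((X² + I*X*√2) + 16*4)/6 = ((X² + I*X*√2) + 64)/6 = (64 + X² + I*X*√2)/6 = 32/3 + X²/6 + I*X*√2/6)
172*r(-1*4) = 172*(32/3 + (-1*4)²/6 + I*(-1*4)*√2/6) = 172*(32/3 + (⅙)*(-4)² + (⅙)*I*(-4)*√2) = 172*(32/3 + (⅙)*16 - 2*I*√2/3) = 172*(32/3 + 8/3 - 2*I*√2/3) = 172*(40/3 - 2*I*√2/3) = 6880/3 - 344*I*√2/3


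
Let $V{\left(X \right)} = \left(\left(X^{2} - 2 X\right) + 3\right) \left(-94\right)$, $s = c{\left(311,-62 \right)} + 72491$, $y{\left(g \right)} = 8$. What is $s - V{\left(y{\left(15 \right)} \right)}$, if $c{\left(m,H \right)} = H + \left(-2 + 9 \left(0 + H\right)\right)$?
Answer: $76663$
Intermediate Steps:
$c{\left(m,H \right)} = -2 + 10 H$ ($c{\left(m,H \right)} = H + \left(-2 + 9 H\right) = -2 + 10 H$)
$s = 71869$ ($s = \left(-2 + 10 \left(-62\right)\right) + 72491 = \left(-2 - 620\right) + 72491 = -622 + 72491 = 71869$)
$V{\left(X \right)} = -282 - 94 X^{2} + 188 X$ ($V{\left(X \right)} = \left(3 + X^{2} - 2 X\right) \left(-94\right) = -282 - 94 X^{2} + 188 X$)
$s - V{\left(y{\left(15 \right)} \right)} = 71869 - \left(-282 - 94 \cdot 8^{2} + 188 \cdot 8\right) = 71869 - \left(-282 - 6016 + 1504\right) = 71869 - -4794 = 71869 + 4794 = 76663$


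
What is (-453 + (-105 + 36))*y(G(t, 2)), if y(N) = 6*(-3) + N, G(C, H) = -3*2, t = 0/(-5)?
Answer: 12528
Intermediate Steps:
t = 0 (t = 0*(-⅕) = 0)
G(C, H) = -6
y(N) = -18 + N
(-453 + (-105 + 36))*y(G(t, 2)) = (-453 + (-105 + 36))*(-18 - 6) = (-453 - 69)*(-24) = -522*(-24) = 12528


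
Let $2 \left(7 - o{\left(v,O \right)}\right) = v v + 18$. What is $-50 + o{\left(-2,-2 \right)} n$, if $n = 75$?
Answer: $-350$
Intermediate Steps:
$o{\left(v,O \right)} = -2 - \frac{v^{2}}{2}$ ($o{\left(v,O \right)} = 7 - \frac{v v + 18}{2} = 7 - \frac{v^{2} + 18}{2} = 7 - \frac{18 + v^{2}}{2} = 7 - \left(9 + \frac{v^{2}}{2}\right) = -2 - \frac{v^{2}}{2}$)
$-50 + o{\left(-2,-2 \right)} n = -50 + \left(-2 - \frac{\left(-2\right)^{2}}{2}\right) 75 = -50 + \left(-2 - 2\right) 75 = -50 - 300 = -350$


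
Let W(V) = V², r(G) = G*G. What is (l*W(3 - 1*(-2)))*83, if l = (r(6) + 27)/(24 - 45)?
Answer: -6225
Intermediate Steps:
r(G) = G²
l = -3 (l = (6² + 27)/(24 - 45) = (36 + 27)/(-21) = 63*(-1/21) = -3)
(l*W(3 - 1*(-2)))*83 = -3*(3 - 1*(-2))²*83 = -3*(3 + 2)²*83 = -3*5²*83 = -3*25*83 = -75*83 = -6225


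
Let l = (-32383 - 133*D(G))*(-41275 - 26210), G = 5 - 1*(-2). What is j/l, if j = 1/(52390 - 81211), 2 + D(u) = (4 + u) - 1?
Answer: -1/65053919482695 ≈ -1.5372e-14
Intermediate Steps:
G = 7 (G = 5 + 2 = 7)
D(u) = 1 + u (D(u) = -2 + ((4 + u) - 1) = -2 + (3 + u) = 1 + u)
l = 2257170795 (l = (-32383 - 133*(1 + 7))*(-41275 - 26210) = (-32383 - 133*8)*(-67485) = (-32383 - 1064)*(-67485) = -33447*(-67485) = 2257170795)
j = -1/28821 (j = 1/(-28821) = -1/28821 ≈ -3.4697e-5)
j/l = -1/28821/2257170795 = -1/28821*1/2257170795 = -1/65053919482695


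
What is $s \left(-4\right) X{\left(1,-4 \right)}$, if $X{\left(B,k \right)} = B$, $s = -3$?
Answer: $12$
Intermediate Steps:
$s \left(-4\right) X{\left(1,-4 \right)} = \left(-3\right) \left(-4\right) 1 = 12 \cdot 1 = 12$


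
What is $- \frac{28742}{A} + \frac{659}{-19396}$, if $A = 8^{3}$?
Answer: $- \frac{69727155}{1241344} \approx -56.171$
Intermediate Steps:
$A = 512$
$- \frac{28742}{A} + \frac{659}{-19396} = - \frac{28742}{512} + \frac{659}{-19396} = \left(-28742\right) \frac{1}{512} + 659 \left(- \frac{1}{19396}\right) = - \frac{14371}{256} - \frac{659}{19396} = - \frac{69727155}{1241344}$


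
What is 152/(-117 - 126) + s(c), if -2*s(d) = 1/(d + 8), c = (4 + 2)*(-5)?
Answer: -6445/10692 ≈ -0.60279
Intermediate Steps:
c = -30 (c = 6*(-5) = -30)
s(d) = -1/(2*(8 + d)) (s(d) = -1/(2*(d + 8)) = -1/(2*(8 + d)))
152/(-117 - 126) + s(c) = 152/(-117 - 126) - 1/(16 + 2*(-30)) = 152/(-243) - 1/(16 - 60) = -1/243*152 - 1/(-44) = -152/243 - 1*(-1/44) = -152/243 + 1/44 = -6445/10692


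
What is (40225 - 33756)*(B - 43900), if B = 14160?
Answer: -192388060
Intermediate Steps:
(40225 - 33756)*(B - 43900) = (40225 - 33756)*(14160 - 43900) = 6469*(-29740) = -192388060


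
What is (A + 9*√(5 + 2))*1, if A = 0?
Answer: 9*√7 ≈ 23.812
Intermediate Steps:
(A + 9*√(5 + 2))*1 = (0 + 9*√(5 + 2))*1 = (0 + 9*√7)*1 = (9*√7)*1 = 9*√7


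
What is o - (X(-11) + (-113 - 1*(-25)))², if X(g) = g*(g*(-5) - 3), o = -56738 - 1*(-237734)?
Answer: -254604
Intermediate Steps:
o = 180996 (o = -56738 + 237734 = 180996)
X(g) = g*(-3 - 5*g) (X(g) = g*(-5*g - 3) = g*(-3 - 5*g))
o - (X(-11) + (-113 - 1*(-25)))² = 180996 - (-1*(-11)*(3 + 5*(-11)) + (-113 - 1*(-25)))² = 180996 - (-1*(-11)*(3 - 55) + (-113 + 25))² = 180996 - (-1*(-11)*(-52) - 88)² = 180996 - (-572 - 88)² = 180996 - 1*(-660)² = 180996 - 1*435600 = 180996 - 435600 = -254604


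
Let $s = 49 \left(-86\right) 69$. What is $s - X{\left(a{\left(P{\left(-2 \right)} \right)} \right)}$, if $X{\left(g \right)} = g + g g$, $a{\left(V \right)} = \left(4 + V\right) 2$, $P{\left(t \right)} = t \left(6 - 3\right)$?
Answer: $-290778$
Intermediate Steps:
$s = -290766$ ($s = \left(-4214\right) 69 = -290766$)
$P{\left(t \right)} = 3 t$ ($P{\left(t \right)} = t 3 = 3 t$)
$a{\left(V \right)} = 8 + 2 V$
$X{\left(g \right)} = g + g^{2}$
$s - X{\left(a{\left(P{\left(-2 \right)} \right)} \right)} = -290766 - \left(8 + 2 \cdot 3 \left(-2\right)\right) \left(1 + \left(8 + 2 \cdot 3 \left(-2\right)\right)\right) = -290766 - \left(8 + 2 \left(-6\right)\right) \left(1 + \left(8 + 2 \left(-6\right)\right)\right) = -290766 - \left(8 - 12\right) \left(1 + \left(8 - 12\right)\right) = -290766 - - 4 \left(1 - 4\right) = -290766 - \left(-4\right) \left(-3\right) = -290766 - 12 = -290778$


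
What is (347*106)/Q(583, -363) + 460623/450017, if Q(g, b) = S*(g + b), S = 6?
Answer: 8580273827/297011220 ≈ 28.889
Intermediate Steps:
Q(g, b) = 6*b + 6*g (Q(g, b) = 6*(g + b) = 6*(b + g) = 6*b + 6*g)
(347*106)/Q(583, -363) + 460623/450017 = (347*106)/(6*(-363) + 6*583) + 460623/450017 = 36782/(-2178 + 3498) + 460623*(1/450017) = 36782/1320 + 460623/450017 = 36782*(1/1320) + 460623/450017 = 18391/660 + 460623/450017 = 8580273827/297011220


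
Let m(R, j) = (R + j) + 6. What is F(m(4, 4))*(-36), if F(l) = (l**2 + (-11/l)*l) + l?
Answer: -7164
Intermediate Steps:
m(R, j) = 6 + R + j
F(l) = -11 + l + l**2 (F(l) = (l**2 - 11) + l = (-11 + l**2) + l = -11 + l + l**2)
F(m(4, 4))*(-36) = (-11 + (6 + 4 + 4) + (6 + 4 + 4)**2)*(-36) = (-11 + 14 + 14**2)*(-36) = (-11 + 14 + 196)*(-36) = 199*(-36) = -7164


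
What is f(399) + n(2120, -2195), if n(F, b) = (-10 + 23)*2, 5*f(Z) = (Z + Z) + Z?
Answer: 1327/5 ≈ 265.40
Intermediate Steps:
f(Z) = 3*Z/5 (f(Z) = ((Z + Z) + Z)/5 = (2*Z + Z)/5 = (3*Z)/5 = 3*Z/5)
n(F, b) = 26 (n(F, b) = 13*2 = 26)
f(399) + n(2120, -2195) = (3/5)*399 + 26 = 1197/5 + 26 = 1327/5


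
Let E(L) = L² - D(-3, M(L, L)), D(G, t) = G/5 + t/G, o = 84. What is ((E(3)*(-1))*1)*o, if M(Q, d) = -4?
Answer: -3472/5 ≈ -694.40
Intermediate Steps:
D(G, t) = G/5 + t/G (D(G, t) = G*(⅕) + t/G = G/5 + t/G)
E(L) = -11/15 + L² (E(L) = L² - ((⅕)*(-3) - 4/(-3)) = L² - (-⅗ - 4*(-⅓)) = L² - (-⅗ + 4/3) = L² - 1*11/15 = L² - 11/15 = -11/15 + L²)
((E(3)*(-1))*1)*o = (((-11/15 + 3²)*(-1))*1)*84 = (((-11/15 + 9)*(-1))*1)*84 = (((124/15)*(-1))*1)*84 = -124/15*1*84 = -124/15*84 = -3472/5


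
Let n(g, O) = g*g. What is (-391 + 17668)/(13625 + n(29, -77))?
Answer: 5759/4822 ≈ 1.1943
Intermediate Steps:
n(g, O) = g**2
(-391 + 17668)/(13625 + n(29, -77)) = (-391 + 17668)/(13625 + 29**2) = 17277/(13625 + 841) = 17277/14466 = 17277*(1/14466) = 5759/4822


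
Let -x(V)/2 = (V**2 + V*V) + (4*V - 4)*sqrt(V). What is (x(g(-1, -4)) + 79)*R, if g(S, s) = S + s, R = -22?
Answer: 462 - 1056*I*sqrt(5) ≈ 462.0 - 2361.3*I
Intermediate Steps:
x(V) = -4*V**2 - 2*sqrt(V)*(-4 + 4*V) (x(V) = -2*((V**2 + V*V) + (4*V - 4)*sqrt(V)) = -2*((V**2 + V**2) + (-4 + 4*V)*sqrt(V)) = -2*(2*V**2 + sqrt(V)*(-4 + 4*V)) = -4*V**2 - 2*sqrt(V)*(-4 + 4*V))
(x(g(-1, -4)) + 79)*R = ((-8*(-1 - 4)**(3/2) - 4*(-1 - 4)**2 + 8*sqrt(-1 - 4)) + 79)*(-22) = ((-(-40)*I*sqrt(5) - 4*(-5)**2 + 8*sqrt(-5)) + 79)*(-22) = ((-(-40)*I*sqrt(5) - 4*25 + 8*(I*sqrt(5))) + 79)*(-22) = ((40*I*sqrt(5) - 100 + 8*I*sqrt(5)) + 79)*(-22) = ((-100 + 48*I*sqrt(5)) + 79)*(-22) = (-21 + 48*I*sqrt(5))*(-22) = 462 - 1056*I*sqrt(5)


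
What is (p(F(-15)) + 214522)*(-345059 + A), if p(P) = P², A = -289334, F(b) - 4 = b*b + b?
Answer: -165143916974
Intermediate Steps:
F(b) = 4 + b + b² (F(b) = 4 + (b*b + b) = 4 + (b² + b) = 4 + (b + b²) = 4 + b + b²)
(p(F(-15)) + 214522)*(-345059 + A) = ((4 - 15 + (-15)²)² + 214522)*(-345059 - 289334) = ((4 - 15 + 225)² + 214522)*(-634393) = (214² + 214522)*(-634393) = (45796 + 214522)*(-634393) = 260318*(-634393) = -165143916974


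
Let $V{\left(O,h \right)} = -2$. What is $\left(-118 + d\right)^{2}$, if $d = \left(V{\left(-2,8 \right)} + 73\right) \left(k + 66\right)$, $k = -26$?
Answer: $7409284$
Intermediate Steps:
$d = 2840$ ($d = \left(-2 + 73\right) \left(-26 + 66\right) = 71 \cdot 40 = 2840$)
$\left(-118 + d\right)^{2} = \left(-118 + 2840\right)^{2} = 2722^{2} = 7409284$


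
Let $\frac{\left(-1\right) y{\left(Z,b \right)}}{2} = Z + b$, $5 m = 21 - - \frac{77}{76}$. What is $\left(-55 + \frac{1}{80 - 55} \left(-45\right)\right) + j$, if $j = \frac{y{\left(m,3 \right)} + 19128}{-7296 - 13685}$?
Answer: $- \frac{230058459}{3986390} \approx -57.711$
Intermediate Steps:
$m = \frac{1673}{380}$ ($m = \frac{21 - - \frac{77}{76}}{5} = \frac{21 + \frac{77}{76}}{5} = \frac{1}{5} \cdot \frac{1673}{76} = \frac{1673}{380} \approx 4.4026$)
$y{\left(Z,b \right)} = - 2 Z - 2 b$ ($y{\left(Z,b \right)} = - 2 \left(Z + b\right) = - 2 Z - 2 b$)
$j = - \frac{3631507}{3986390}$ ($j = \frac{\left(\left(-2\right) \frac{1673}{380} - 6\right) + 19128}{-7296 - 13685} = \frac{\left(- \frac{1673}{190} - 6\right) + 19128}{-20981} = \left(- \frac{2813}{190} + 19128\right) \left(- \frac{1}{20981}\right) = \frac{3631507}{190} \left(- \frac{1}{20981}\right) = - \frac{3631507}{3986390} \approx -0.91098$)
$\left(-55 + \frac{1}{80 - 55} \left(-45\right)\right) + j = \left(-55 + \frac{1}{80 - 55} \left(-45\right)\right) - \frac{3631507}{3986390} = \left(-55 + \frac{1}{25} \left(-45\right)\right) - \frac{3631507}{3986390} = \left(-55 - \frac{9}{5}\right) - \frac{3631507}{3986390} = - \frac{284}{5} - \frac{3631507}{3986390} = - \frac{230058459}{3986390}$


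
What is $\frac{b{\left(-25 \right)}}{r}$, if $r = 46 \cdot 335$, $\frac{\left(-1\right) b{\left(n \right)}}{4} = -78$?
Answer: $\frac{156}{7705} \approx 0.020247$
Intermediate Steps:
$b{\left(n \right)} = 312$ ($b{\left(n \right)} = \left(-4\right) \left(-78\right) = 312$)
$r = 15410$
$\frac{b{\left(-25 \right)}}{r} = \frac{312}{15410} = 312 \cdot \frac{1}{15410} = \frac{156}{7705}$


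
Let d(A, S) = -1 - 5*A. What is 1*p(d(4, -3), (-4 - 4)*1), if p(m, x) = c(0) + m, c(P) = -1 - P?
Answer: -22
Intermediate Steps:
p(m, x) = -1 + m (p(m, x) = (-1 - 1*0) + m = (-1 + 0) + m = -1 + m)
1*p(d(4, -3), (-4 - 4)*1) = 1*(-1 + (-1 - 5*4)) = 1*(-1 + (-1 - 20)) = 1*(-1 - 21) = 1*(-22) = -22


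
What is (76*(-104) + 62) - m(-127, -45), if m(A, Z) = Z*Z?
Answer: -9867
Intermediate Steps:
m(A, Z) = Z²
(76*(-104) + 62) - m(-127, -45) = (76*(-104) + 62) - 1*(-45)² = (-7904 + 62) - 1*2025 = -7842 - 2025 = -9867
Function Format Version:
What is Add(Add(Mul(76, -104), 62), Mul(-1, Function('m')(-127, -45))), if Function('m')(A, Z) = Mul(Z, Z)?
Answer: -9867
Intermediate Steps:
Function('m')(A, Z) = Pow(Z, 2)
Add(Add(Mul(76, -104), 62), Mul(-1, Function('m')(-127, -45))) = Add(Add(Mul(76, -104), 62), Mul(-1, Pow(-45, 2))) = Add(Add(-7904, 62), Mul(-1, 2025)) = Add(-7842, -2025) = -9867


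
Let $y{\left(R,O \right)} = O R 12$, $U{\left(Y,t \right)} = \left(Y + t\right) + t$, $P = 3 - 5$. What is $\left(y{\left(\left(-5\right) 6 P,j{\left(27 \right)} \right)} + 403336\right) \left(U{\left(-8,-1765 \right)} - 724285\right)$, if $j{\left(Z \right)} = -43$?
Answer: $-271023817448$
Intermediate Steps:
$P = -2$ ($P = 3 - 5 = -2$)
$U{\left(Y,t \right)} = Y + 2 t$
$y{\left(R,O \right)} = 12 O R$
$\left(y{\left(\left(-5\right) 6 P,j{\left(27 \right)} \right)} + 403336\right) \left(U{\left(-8,-1765 \right)} - 724285\right) = \left(12 \left(-43\right) \left(-5\right) 6 \left(-2\right) + 403336\right) \left(\left(-8 + 2 \left(-1765\right)\right) - 724285\right) = \left(12 \left(-43\right) \left(\left(-30\right) \left(-2\right)\right) + 403336\right) \left(\left(-8 - 3530\right) - 724285\right) = \left(12 \left(-43\right) 60 + 403336\right) \left(-3538 - 724285\right) = \left(-30960 + 403336\right) \left(-727823\right) = 372376 \left(-727823\right) = -271023817448$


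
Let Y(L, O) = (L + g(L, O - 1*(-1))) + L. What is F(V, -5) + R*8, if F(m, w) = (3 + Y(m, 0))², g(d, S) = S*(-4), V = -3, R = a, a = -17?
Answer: -87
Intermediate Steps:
R = -17
g(d, S) = -4*S
Y(L, O) = -4 - 4*O + 2*L (Y(L, O) = (L - 4*(O - 1*(-1))) + L = (L - 4*(O + 1)) + L = (L - 4*(1 + O)) + L = (L + (-4 - 4*O)) + L = (-4 + L - 4*O) + L = -4 - 4*O + 2*L)
F(m, w) = (-1 + 2*m)² (F(m, w) = (3 + (-4 - 4*0 + 2*m))² = (3 + (-4 + 0 + 2*m))² = (3 + (-4 + 2*m))² = (-1 + 2*m)²)
F(V, -5) + R*8 = (-1 + 2*(-3))² - 17*8 = (-1 - 6)² - 136 = (-7)² - 136 = 49 - 136 = -87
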